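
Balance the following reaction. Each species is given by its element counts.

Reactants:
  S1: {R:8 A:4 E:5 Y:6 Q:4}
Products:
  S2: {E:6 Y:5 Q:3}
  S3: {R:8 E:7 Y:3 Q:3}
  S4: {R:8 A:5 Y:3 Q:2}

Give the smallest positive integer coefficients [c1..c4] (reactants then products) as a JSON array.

Coefficients: [5, 3, 1, 4]

R: 5·8 = 40 | 3·0+1·8+4·8 = 40
A: 5·4 = 20 | 3·0+1·0+4·5 = 20
E: 5·5 = 25 | 3·6+1·7+4·0 = 25
Y: 5·6 = 30 | 3·5+1·3+4·3 = 30
Q: 5·4 = 20 | 3·3+1·3+4·2 = 20
gcd(5,3,1,4) = 1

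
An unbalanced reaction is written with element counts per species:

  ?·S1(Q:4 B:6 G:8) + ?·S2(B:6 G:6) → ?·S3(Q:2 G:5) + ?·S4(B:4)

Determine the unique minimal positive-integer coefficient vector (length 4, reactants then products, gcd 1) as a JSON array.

Coefficients: [3, 1, 6, 6]

Q: 3·4+1·0 = 12 | 6·2+6·0 = 12
B: 3·6+1·6 = 24 | 6·0+6·4 = 24
G: 3·8+1·6 = 30 | 6·5+6·0 = 30
gcd(3,1,6,6) = 1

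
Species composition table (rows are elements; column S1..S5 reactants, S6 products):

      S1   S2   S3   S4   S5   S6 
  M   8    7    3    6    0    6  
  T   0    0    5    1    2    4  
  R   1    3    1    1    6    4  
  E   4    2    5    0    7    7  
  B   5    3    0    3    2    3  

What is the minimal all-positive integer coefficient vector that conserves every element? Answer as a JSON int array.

Coefficients: [1, 1, 3, 1, 2, 5]

M: 1·8+1·7+3·3+1·6+2·0 = 30 | 5·6 = 30
T: 1·0+1·0+3·5+1·1+2·2 = 20 | 5·4 = 20
R: 1·1+1·3+3·1+1·1+2·6 = 20 | 5·4 = 20
E: 1·4+1·2+3·5+1·0+2·7 = 35 | 5·7 = 35
B: 1·5+1·3+3·0+1·3+2·2 = 15 | 5·3 = 15
gcd(1,1,3,1,2,5) = 1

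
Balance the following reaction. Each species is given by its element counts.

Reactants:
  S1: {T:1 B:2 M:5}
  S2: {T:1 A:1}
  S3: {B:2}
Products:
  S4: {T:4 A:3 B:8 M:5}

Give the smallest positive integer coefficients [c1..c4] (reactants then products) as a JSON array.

Coefficients: [1, 3, 3, 1]

T: 1·1+3·1+3·0 = 4 | 1·4 = 4
A: 1·0+3·1+3·0 = 3 | 1·3 = 3
B: 1·2+3·0+3·2 = 8 | 1·8 = 8
M: 1·5+3·0+3·0 = 5 | 1·5 = 5
gcd(1,3,3,1) = 1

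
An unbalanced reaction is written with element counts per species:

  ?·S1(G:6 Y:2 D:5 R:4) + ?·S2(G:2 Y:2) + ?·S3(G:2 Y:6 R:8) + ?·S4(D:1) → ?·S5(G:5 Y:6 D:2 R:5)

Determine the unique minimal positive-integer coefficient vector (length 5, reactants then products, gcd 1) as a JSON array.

Coefficients: [1, 5, 2, 3, 4]

G: 1·6+5·2+2·2+3·0 = 20 | 4·5 = 20
Y: 1·2+5·2+2·6+3·0 = 24 | 4·6 = 24
D: 1·5+5·0+2·0+3·1 = 8 | 4·2 = 8
R: 1·4+5·0+2·8+3·0 = 20 | 4·5 = 20
gcd(1,5,2,3,4) = 1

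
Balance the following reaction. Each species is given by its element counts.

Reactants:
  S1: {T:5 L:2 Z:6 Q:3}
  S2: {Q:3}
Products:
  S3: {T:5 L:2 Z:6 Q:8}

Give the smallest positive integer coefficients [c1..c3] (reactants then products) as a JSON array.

T: 3·5+5·0 = 15 | 3·5 = 15
L: 3·2+5·0 = 6 | 3·2 = 6
Z: 3·6+5·0 = 18 | 3·6 = 18
Q: 3·3+5·3 = 24 | 3·8 = 24
gcd(3,5,3) = 1

Coefficients: [3, 5, 3]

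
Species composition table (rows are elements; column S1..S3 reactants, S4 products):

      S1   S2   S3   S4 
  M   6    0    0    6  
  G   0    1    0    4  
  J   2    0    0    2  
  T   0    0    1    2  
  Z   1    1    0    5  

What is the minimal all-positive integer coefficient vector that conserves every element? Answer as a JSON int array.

Coefficients: [1, 4, 2, 1]

M: 1·6+4·0+2·0 = 6 | 1·6 = 6
G: 1·0+4·1+2·0 = 4 | 1·4 = 4
J: 1·2+4·0+2·0 = 2 | 1·2 = 2
T: 1·0+4·0+2·1 = 2 | 1·2 = 2
Z: 1·1+4·1+2·0 = 5 | 1·5 = 5
gcd(1,4,2,1) = 1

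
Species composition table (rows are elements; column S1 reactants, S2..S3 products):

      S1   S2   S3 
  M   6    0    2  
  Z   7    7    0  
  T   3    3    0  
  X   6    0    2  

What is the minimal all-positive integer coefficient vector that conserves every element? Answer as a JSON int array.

M: 1·6 = 6 | 1·0+3·2 = 6
Z: 1·7 = 7 | 1·7+3·0 = 7
T: 1·3 = 3 | 1·3+3·0 = 3
X: 1·6 = 6 | 1·0+3·2 = 6
gcd(1,1,3) = 1

Coefficients: [1, 1, 3]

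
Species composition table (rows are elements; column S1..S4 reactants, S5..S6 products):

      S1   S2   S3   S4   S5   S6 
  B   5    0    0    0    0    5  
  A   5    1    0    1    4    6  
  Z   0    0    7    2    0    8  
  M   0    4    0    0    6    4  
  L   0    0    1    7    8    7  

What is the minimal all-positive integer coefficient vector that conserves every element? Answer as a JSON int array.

Coefficients: [3, 6, 2, 5, 2, 3]

B: 3·5+6·0+2·0+5·0 = 15 | 2·0+3·5 = 15
A: 3·5+6·1+2·0+5·1 = 26 | 2·4+3·6 = 26
Z: 3·0+6·0+2·7+5·2 = 24 | 2·0+3·8 = 24
M: 3·0+6·4+2·0+5·0 = 24 | 2·6+3·4 = 24
L: 3·0+6·0+2·1+5·7 = 37 | 2·8+3·7 = 37
gcd(3,6,2,5,2,3) = 1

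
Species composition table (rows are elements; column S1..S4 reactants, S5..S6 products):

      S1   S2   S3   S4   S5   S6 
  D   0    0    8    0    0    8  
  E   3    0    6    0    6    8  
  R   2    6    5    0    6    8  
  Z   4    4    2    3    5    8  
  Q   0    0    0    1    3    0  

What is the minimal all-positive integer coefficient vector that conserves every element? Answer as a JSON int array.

Coefficients: [6, 2, 6, 3, 1, 6]

D: 6·0+2·0+6·8+3·0 = 48 | 1·0+6·8 = 48
E: 6·3+2·0+6·6+3·0 = 54 | 1·6+6·8 = 54
R: 6·2+2·6+6·5+3·0 = 54 | 1·6+6·8 = 54
Z: 6·4+2·4+6·2+3·3 = 53 | 1·5+6·8 = 53
Q: 6·0+2·0+6·0+3·1 = 3 | 1·3+6·0 = 3
gcd(6,2,6,3,1,6) = 1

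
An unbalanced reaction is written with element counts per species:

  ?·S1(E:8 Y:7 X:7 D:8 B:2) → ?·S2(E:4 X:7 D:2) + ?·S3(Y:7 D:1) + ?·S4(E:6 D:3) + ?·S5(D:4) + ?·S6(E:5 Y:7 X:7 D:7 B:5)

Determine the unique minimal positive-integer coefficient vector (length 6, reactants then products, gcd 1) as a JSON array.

Coefficients: [5, 3, 3, 3, 2, 2]

E: 5·8 = 40 | 3·4+3·0+3·6+2·0+2·5 = 40
Y: 5·7 = 35 | 3·0+3·7+3·0+2·0+2·7 = 35
X: 5·7 = 35 | 3·7+3·0+3·0+2·0+2·7 = 35
D: 5·8 = 40 | 3·2+3·1+3·3+2·4+2·7 = 40
B: 5·2 = 10 | 3·0+3·0+3·0+2·0+2·5 = 10
gcd(5,3,3,3,2,2) = 1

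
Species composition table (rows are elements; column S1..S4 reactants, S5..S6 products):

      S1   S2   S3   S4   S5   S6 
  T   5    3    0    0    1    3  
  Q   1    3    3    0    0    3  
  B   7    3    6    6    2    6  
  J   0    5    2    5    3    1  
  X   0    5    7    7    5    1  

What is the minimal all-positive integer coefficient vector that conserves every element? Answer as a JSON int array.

Coefficients: [3, 3, 2, 1, 6, 6]

T: 3·5+3·3+2·0+1·0 = 24 | 6·1+6·3 = 24
Q: 3·1+3·3+2·3+1·0 = 18 | 6·0+6·3 = 18
B: 3·7+3·3+2·6+1·6 = 48 | 6·2+6·6 = 48
J: 3·0+3·5+2·2+1·5 = 24 | 6·3+6·1 = 24
X: 3·0+3·5+2·7+1·7 = 36 | 6·5+6·1 = 36
gcd(3,3,2,1,6,6) = 1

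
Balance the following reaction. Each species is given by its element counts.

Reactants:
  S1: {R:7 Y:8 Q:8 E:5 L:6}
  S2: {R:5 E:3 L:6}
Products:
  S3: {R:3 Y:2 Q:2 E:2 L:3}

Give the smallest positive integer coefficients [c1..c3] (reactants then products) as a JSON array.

R: 1·7+1·5 = 12 | 4·3 = 12
Y: 1·8+1·0 = 8 | 4·2 = 8
Q: 1·8+1·0 = 8 | 4·2 = 8
E: 1·5+1·3 = 8 | 4·2 = 8
L: 1·6+1·6 = 12 | 4·3 = 12
gcd(1,1,4) = 1

Coefficients: [1, 1, 4]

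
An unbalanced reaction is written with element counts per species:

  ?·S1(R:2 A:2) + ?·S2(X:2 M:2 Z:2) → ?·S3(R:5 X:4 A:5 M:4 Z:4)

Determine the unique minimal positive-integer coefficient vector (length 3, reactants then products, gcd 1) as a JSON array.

R: 5·2+4·0 = 10 | 2·5 = 10
X: 5·0+4·2 = 8 | 2·4 = 8
A: 5·2+4·0 = 10 | 2·5 = 10
M: 5·0+4·2 = 8 | 2·4 = 8
Z: 5·0+4·2 = 8 | 2·4 = 8
gcd(5,4,2) = 1

Coefficients: [5, 4, 2]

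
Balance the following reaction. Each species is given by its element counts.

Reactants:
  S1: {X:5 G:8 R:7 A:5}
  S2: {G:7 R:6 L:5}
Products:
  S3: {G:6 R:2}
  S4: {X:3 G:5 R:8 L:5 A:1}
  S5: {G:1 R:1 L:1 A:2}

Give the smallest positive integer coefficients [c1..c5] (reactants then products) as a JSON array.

X: 3·5+6·0 = 15 | 6·0+5·3+5·0 = 15
G: 3·8+6·7 = 66 | 6·6+5·5+5·1 = 66
R: 3·7+6·6 = 57 | 6·2+5·8+5·1 = 57
L: 3·0+6·5 = 30 | 6·0+5·5+5·1 = 30
A: 3·5+6·0 = 15 | 6·0+5·1+5·2 = 15
gcd(3,6,6,5,5) = 1

Coefficients: [3, 6, 6, 5, 5]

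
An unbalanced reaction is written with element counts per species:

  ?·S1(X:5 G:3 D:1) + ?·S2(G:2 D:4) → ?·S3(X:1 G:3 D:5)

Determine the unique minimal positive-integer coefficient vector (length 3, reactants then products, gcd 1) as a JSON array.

X: 1·5+6·0 = 5 | 5·1 = 5
G: 1·3+6·2 = 15 | 5·3 = 15
D: 1·1+6·4 = 25 | 5·5 = 25
gcd(1,6,5) = 1

Coefficients: [1, 6, 5]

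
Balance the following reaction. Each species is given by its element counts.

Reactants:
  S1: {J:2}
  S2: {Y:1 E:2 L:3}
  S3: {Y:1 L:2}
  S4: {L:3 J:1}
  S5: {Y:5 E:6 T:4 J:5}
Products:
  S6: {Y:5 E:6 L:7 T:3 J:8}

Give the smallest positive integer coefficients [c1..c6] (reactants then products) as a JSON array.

Coefficients: [6, 3, 2, 5, 3, 4]

Y: 6·0+3·1+2·1+5·0+3·5 = 20 | 4·5 = 20
E: 6·0+3·2+2·0+5·0+3·6 = 24 | 4·6 = 24
L: 6·0+3·3+2·2+5·3+3·0 = 28 | 4·7 = 28
T: 6·0+3·0+2·0+5·0+3·4 = 12 | 4·3 = 12
J: 6·2+3·0+2·0+5·1+3·5 = 32 | 4·8 = 32
gcd(6,3,2,5,3,4) = 1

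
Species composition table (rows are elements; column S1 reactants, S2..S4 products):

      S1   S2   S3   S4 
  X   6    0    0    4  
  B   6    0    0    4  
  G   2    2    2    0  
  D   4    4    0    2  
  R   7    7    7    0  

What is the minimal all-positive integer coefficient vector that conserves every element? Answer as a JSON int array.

Coefficients: [4, 1, 3, 6]

X: 4·6 = 24 | 1·0+3·0+6·4 = 24
B: 4·6 = 24 | 1·0+3·0+6·4 = 24
G: 4·2 = 8 | 1·2+3·2+6·0 = 8
D: 4·4 = 16 | 1·4+3·0+6·2 = 16
R: 4·7 = 28 | 1·7+3·7+6·0 = 28
gcd(4,1,3,6) = 1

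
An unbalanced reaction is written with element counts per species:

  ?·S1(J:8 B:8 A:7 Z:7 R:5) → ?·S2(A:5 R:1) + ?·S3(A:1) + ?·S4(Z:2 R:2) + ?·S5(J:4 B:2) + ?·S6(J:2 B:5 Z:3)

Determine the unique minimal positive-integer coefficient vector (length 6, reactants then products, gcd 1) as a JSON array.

Coefficients: [2, 2, 4, 4, 3, 2]

J: 2·8 = 16 | 2·0+4·0+4·0+3·4+2·2 = 16
B: 2·8 = 16 | 2·0+4·0+4·0+3·2+2·5 = 16
A: 2·7 = 14 | 2·5+4·1+4·0+3·0+2·0 = 14
Z: 2·7 = 14 | 2·0+4·0+4·2+3·0+2·3 = 14
R: 2·5 = 10 | 2·1+4·0+4·2+3·0+2·0 = 10
gcd(2,2,4,4,3,2) = 1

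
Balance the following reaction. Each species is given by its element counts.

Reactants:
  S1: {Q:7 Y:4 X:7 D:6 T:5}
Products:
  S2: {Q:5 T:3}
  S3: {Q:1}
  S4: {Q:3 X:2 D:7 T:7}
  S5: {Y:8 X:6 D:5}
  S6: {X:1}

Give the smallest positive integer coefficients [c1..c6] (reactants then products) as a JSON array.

Q: 2·7 = 14 | 1·5+6·1+1·3+1·0+6·0 = 14
Y: 2·4 = 8 | 1·0+6·0+1·0+1·8+6·0 = 8
X: 2·7 = 14 | 1·0+6·0+1·2+1·6+6·1 = 14
D: 2·6 = 12 | 1·0+6·0+1·7+1·5+6·0 = 12
T: 2·5 = 10 | 1·3+6·0+1·7+1·0+6·0 = 10
gcd(2,1,6,1,1,6) = 1

Coefficients: [2, 1, 6, 1, 1, 6]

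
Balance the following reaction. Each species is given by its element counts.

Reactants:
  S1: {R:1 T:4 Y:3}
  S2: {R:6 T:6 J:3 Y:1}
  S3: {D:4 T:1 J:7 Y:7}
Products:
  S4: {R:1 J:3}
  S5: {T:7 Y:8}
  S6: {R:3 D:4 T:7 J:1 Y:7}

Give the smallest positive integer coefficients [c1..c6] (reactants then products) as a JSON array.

R: 5·1+1·6+2·0 = 11 | 5·1+2·0+2·3 = 11
D: 5·0+1·0+2·4 = 8 | 5·0+2·0+2·4 = 8
T: 5·4+1·6+2·1 = 28 | 5·0+2·7+2·7 = 28
J: 5·0+1·3+2·7 = 17 | 5·3+2·0+2·1 = 17
Y: 5·3+1·1+2·7 = 30 | 5·0+2·8+2·7 = 30
gcd(5,1,2,5,2,2) = 1

Coefficients: [5, 1, 2, 5, 2, 2]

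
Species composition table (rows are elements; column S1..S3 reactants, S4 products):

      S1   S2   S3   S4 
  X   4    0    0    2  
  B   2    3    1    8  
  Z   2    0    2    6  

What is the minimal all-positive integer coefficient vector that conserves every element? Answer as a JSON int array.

Coefficients: [1, 3, 5, 2]

X: 1·4+3·0+5·0 = 4 | 2·2 = 4
B: 1·2+3·3+5·1 = 16 | 2·8 = 16
Z: 1·2+3·0+5·2 = 12 | 2·6 = 12
gcd(1,3,5,2) = 1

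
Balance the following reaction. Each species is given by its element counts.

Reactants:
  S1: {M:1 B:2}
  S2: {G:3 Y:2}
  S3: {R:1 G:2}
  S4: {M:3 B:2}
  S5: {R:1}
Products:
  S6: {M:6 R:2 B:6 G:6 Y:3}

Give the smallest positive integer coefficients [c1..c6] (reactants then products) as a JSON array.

Coefficients: [6, 6, 3, 6, 5, 4]

M: 6·1+6·0+3·0+6·3+5·0 = 24 | 4·6 = 24
R: 6·0+6·0+3·1+6·0+5·1 = 8 | 4·2 = 8
B: 6·2+6·0+3·0+6·2+5·0 = 24 | 4·6 = 24
G: 6·0+6·3+3·2+6·0+5·0 = 24 | 4·6 = 24
Y: 6·0+6·2+3·0+6·0+5·0 = 12 | 4·3 = 12
gcd(6,6,3,6,5,4) = 1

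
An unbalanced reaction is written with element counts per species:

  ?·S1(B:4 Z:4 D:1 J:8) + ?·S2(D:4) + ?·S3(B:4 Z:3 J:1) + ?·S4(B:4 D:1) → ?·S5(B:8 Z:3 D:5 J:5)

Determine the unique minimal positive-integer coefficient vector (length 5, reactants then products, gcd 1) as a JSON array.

B: 3·4+4·0+1·4+6·4 = 40 | 5·8 = 40
Z: 3·4+4·0+1·3+6·0 = 15 | 5·3 = 15
D: 3·1+4·4+1·0+6·1 = 25 | 5·5 = 25
J: 3·8+4·0+1·1+6·0 = 25 | 5·5 = 25
gcd(3,4,1,6,5) = 1

Coefficients: [3, 4, 1, 6, 5]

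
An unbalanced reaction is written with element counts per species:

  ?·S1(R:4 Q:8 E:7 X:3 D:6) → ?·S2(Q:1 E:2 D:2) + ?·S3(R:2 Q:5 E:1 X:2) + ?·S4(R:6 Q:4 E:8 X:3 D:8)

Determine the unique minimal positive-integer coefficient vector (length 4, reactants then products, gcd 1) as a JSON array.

R: 3·4 = 12 | 5·0+3·2+1·6 = 12
Q: 3·8 = 24 | 5·1+3·5+1·4 = 24
E: 3·7 = 21 | 5·2+3·1+1·8 = 21
X: 3·3 = 9 | 5·0+3·2+1·3 = 9
D: 3·6 = 18 | 5·2+3·0+1·8 = 18
gcd(3,5,3,1) = 1

Coefficients: [3, 5, 3, 1]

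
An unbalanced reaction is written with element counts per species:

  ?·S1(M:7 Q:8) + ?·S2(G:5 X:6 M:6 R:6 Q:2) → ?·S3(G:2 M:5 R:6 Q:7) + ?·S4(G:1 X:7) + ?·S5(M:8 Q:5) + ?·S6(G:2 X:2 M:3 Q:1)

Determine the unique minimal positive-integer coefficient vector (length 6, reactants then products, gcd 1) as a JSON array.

G: 5·0+4·5 = 20 | 4·2+2·1+3·0+5·2 = 20
X: 5·0+4·6 = 24 | 4·0+2·7+3·0+5·2 = 24
M: 5·7+4·6 = 59 | 4·5+2·0+3·8+5·3 = 59
R: 5·0+4·6 = 24 | 4·6+2·0+3·0+5·0 = 24
Q: 5·8+4·2 = 48 | 4·7+2·0+3·5+5·1 = 48
gcd(5,4,4,2,3,5) = 1

Coefficients: [5, 4, 4, 2, 3, 5]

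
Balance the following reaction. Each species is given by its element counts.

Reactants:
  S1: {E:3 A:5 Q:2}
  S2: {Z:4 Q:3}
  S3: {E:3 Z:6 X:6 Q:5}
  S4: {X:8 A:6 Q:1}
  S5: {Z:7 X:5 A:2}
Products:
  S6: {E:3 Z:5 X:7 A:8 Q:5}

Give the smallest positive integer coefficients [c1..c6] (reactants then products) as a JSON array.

E: 4·3+3·0+1·3+3·0+1·0 = 15 | 5·3 = 15
Z: 4·0+3·4+1·6+3·0+1·7 = 25 | 5·5 = 25
X: 4·0+3·0+1·6+3·8+1·5 = 35 | 5·7 = 35
A: 4·5+3·0+1·0+3·6+1·2 = 40 | 5·8 = 40
Q: 4·2+3·3+1·5+3·1+1·0 = 25 | 5·5 = 25
gcd(4,3,1,3,1,5) = 1

Coefficients: [4, 3, 1, 3, 1, 5]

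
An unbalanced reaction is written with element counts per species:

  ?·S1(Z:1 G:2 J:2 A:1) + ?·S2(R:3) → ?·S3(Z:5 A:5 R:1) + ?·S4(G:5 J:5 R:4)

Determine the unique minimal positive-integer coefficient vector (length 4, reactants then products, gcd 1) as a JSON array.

Z: 5·1+3·0 = 5 | 1·5+2·0 = 5
G: 5·2+3·0 = 10 | 1·0+2·5 = 10
J: 5·2+3·0 = 10 | 1·0+2·5 = 10
A: 5·1+3·0 = 5 | 1·5+2·0 = 5
R: 5·0+3·3 = 9 | 1·1+2·4 = 9
gcd(5,3,1,2) = 1

Coefficients: [5, 3, 1, 2]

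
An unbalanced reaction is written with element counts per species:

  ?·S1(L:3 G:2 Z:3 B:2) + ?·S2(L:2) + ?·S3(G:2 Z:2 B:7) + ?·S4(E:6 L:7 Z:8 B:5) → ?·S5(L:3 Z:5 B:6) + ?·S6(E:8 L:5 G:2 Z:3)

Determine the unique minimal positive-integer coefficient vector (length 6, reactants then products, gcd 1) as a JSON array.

Coefficients: [1, 1, 2, 4, 6, 3]

E: 1·0+1·0+2·0+4·6 = 24 | 6·0+3·8 = 24
L: 1·3+1·2+2·0+4·7 = 33 | 6·3+3·5 = 33
G: 1·2+1·0+2·2+4·0 = 6 | 6·0+3·2 = 6
Z: 1·3+1·0+2·2+4·8 = 39 | 6·5+3·3 = 39
B: 1·2+1·0+2·7+4·5 = 36 | 6·6+3·0 = 36
gcd(1,1,2,4,6,3) = 1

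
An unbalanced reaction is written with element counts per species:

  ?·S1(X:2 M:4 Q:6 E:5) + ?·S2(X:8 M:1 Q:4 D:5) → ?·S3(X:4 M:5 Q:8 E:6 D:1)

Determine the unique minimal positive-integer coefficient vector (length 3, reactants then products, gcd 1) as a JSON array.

Coefficients: [6, 1, 5]

X: 6·2+1·8 = 20 | 5·4 = 20
M: 6·4+1·1 = 25 | 5·5 = 25
Q: 6·6+1·4 = 40 | 5·8 = 40
E: 6·5+1·0 = 30 | 5·6 = 30
D: 6·0+1·5 = 5 | 5·1 = 5
gcd(6,1,5) = 1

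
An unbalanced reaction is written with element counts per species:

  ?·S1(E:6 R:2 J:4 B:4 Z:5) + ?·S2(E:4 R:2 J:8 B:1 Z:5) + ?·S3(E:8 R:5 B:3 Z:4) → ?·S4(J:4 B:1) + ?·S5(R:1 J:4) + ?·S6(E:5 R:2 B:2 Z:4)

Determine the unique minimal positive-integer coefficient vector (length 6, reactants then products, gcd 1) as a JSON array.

E: 3·6+1·4+1·8 = 30 | 4·0+1·0+6·5 = 30
R: 3·2+1·2+1·5 = 13 | 4·0+1·1+6·2 = 13
J: 3·4+1·8+1·0 = 20 | 4·4+1·4+6·0 = 20
B: 3·4+1·1+1·3 = 16 | 4·1+1·0+6·2 = 16
Z: 3·5+1·5+1·4 = 24 | 4·0+1·0+6·4 = 24
gcd(3,1,1,4,1,6) = 1

Coefficients: [3, 1, 1, 4, 1, 6]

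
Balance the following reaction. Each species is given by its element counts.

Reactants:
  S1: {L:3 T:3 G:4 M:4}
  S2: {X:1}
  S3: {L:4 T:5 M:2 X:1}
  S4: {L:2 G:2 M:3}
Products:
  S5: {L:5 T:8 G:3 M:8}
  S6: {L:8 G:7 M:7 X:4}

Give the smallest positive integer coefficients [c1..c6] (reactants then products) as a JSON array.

Coefficients: [1, 3, 1, 3, 1, 1]

L: 1·3+3·0+1·4+3·2 = 13 | 1·5+1·8 = 13
T: 1·3+3·0+1·5+3·0 = 8 | 1·8+1·0 = 8
G: 1·4+3·0+1·0+3·2 = 10 | 1·3+1·7 = 10
M: 1·4+3·0+1·2+3·3 = 15 | 1·8+1·7 = 15
X: 1·0+3·1+1·1+3·0 = 4 | 1·0+1·4 = 4
gcd(1,3,1,3,1,1) = 1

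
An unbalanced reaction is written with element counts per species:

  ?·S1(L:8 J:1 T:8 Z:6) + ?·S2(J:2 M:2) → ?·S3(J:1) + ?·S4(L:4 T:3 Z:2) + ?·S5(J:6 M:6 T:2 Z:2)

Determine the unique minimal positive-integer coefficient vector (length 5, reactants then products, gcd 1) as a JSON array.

Coefficients: [1, 3, 1, 2, 1]

L: 1·8+3·0 = 8 | 1·0+2·4+1·0 = 8
J: 1·1+3·2 = 7 | 1·1+2·0+1·6 = 7
M: 1·0+3·2 = 6 | 1·0+2·0+1·6 = 6
T: 1·8+3·0 = 8 | 1·0+2·3+1·2 = 8
Z: 1·6+3·0 = 6 | 1·0+2·2+1·2 = 6
gcd(1,3,1,2,1) = 1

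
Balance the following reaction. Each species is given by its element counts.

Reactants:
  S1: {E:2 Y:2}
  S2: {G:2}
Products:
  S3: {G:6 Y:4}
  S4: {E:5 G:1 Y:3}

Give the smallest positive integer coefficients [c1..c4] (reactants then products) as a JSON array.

E: 5·2+4·0 = 10 | 1·0+2·5 = 10
G: 5·0+4·2 = 8 | 1·6+2·1 = 8
Y: 5·2+4·0 = 10 | 1·4+2·3 = 10
gcd(5,4,1,2) = 1

Coefficients: [5, 4, 1, 2]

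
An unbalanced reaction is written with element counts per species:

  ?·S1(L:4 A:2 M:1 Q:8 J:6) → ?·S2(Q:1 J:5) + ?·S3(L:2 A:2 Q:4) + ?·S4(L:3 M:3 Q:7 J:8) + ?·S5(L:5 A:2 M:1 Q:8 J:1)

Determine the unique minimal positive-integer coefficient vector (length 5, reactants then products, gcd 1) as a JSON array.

L: 6·4 = 24 | 5·0+3·2+1·3+3·5 = 24
A: 6·2 = 12 | 5·0+3·2+1·0+3·2 = 12
M: 6·1 = 6 | 5·0+3·0+1·3+3·1 = 6
Q: 6·8 = 48 | 5·1+3·4+1·7+3·8 = 48
J: 6·6 = 36 | 5·5+3·0+1·8+3·1 = 36
gcd(6,5,3,1,3) = 1

Coefficients: [6, 5, 3, 1, 3]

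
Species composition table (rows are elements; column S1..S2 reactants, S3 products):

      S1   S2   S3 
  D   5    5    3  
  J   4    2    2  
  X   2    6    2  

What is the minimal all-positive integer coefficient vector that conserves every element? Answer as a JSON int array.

Coefficients: [2, 1, 5]

D: 2·5+1·5 = 15 | 5·3 = 15
J: 2·4+1·2 = 10 | 5·2 = 10
X: 2·2+1·6 = 10 | 5·2 = 10
gcd(2,1,5) = 1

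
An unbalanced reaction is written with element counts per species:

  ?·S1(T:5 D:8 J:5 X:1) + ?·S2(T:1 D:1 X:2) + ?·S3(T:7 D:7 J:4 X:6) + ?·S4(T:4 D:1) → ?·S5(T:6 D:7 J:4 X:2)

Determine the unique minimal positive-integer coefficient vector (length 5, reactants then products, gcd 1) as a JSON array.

Coefficients: [4, 1, 1, 2, 6]

T: 4·5+1·1+1·7+2·4 = 36 | 6·6 = 36
D: 4·8+1·1+1·7+2·1 = 42 | 6·7 = 42
J: 4·5+1·0+1·4+2·0 = 24 | 6·4 = 24
X: 4·1+1·2+1·6+2·0 = 12 | 6·2 = 12
gcd(4,1,1,2,6) = 1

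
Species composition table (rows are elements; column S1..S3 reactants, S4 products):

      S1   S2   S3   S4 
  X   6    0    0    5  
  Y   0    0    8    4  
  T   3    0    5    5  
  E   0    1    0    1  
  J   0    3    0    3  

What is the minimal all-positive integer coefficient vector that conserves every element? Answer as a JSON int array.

Coefficients: [5, 6, 3, 6]

X: 5·6+6·0+3·0 = 30 | 6·5 = 30
Y: 5·0+6·0+3·8 = 24 | 6·4 = 24
T: 5·3+6·0+3·5 = 30 | 6·5 = 30
E: 5·0+6·1+3·0 = 6 | 6·1 = 6
J: 5·0+6·3+3·0 = 18 | 6·3 = 18
gcd(5,6,3,6) = 1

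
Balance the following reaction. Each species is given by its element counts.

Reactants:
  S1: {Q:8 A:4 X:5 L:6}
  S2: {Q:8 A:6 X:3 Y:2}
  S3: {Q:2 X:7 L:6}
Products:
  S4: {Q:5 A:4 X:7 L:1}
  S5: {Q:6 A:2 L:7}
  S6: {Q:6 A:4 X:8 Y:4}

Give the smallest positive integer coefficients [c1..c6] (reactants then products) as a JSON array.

Q: 5·8+4·8+3·2 = 78 | 6·5+6·6+2·6 = 78
A: 5·4+4·6+3·0 = 44 | 6·4+6·2+2·4 = 44
X: 5·5+4·3+3·7 = 58 | 6·7+6·0+2·8 = 58
Y: 5·0+4·2+3·0 = 8 | 6·0+6·0+2·4 = 8
L: 5·6+4·0+3·6 = 48 | 6·1+6·7+2·0 = 48
gcd(5,4,3,6,6,2) = 1

Coefficients: [5, 4, 3, 6, 6, 2]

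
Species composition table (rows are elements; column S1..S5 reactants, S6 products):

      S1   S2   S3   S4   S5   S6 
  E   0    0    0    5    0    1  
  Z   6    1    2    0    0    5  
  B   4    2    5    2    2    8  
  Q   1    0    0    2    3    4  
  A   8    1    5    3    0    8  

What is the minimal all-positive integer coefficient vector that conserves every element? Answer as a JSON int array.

E: 3·0+3·0+2·0+1·5+5·0 = 5 | 5·1 = 5
Z: 3·6+3·1+2·2+1·0+5·0 = 25 | 5·5 = 25
B: 3·4+3·2+2·5+1·2+5·2 = 40 | 5·8 = 40
Q: 3·1+3·0+2·0+1·2+5·3 = 20 | 5·4 = 20
A: 3·8+3·1+2·5+1·3+5·0 = 40 | 5·8 = 40
gcd(3,3,2,1,5,5) = 1

Coefficients: [3, 3, 2, 1, 5, 5]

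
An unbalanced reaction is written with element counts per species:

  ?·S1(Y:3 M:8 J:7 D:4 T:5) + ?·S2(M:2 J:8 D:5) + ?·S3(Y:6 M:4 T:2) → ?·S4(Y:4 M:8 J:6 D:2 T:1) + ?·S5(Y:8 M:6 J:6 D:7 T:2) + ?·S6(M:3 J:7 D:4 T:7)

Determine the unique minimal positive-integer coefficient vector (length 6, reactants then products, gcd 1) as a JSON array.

Coefficients: [6, 5, 5, 6, 3, 4]

Y: 6·3+5·0+5·6 = 48 | 6·4+3·8+4·0 = 48
M: 6·8+5·2+5·4 = 78 | 6·8+3·6+4·3 = 78
J: 6·7+5·8+5·0 = 82 | 6·6+3·6+4·7 = 82
D: 6·4+5·5+5·0 = 49 | 6·2+3·7+4·4 = 49
T: 6·5+5·0+5·2 = 40 | 6·1+3·2+4·7 = 40
gcd(6,5,5,6,3,4) = 1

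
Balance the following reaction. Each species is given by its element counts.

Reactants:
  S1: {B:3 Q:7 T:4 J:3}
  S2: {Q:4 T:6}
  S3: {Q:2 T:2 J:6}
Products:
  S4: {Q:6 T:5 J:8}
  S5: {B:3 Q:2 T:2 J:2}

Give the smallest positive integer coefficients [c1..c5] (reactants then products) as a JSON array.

Coefficients: [2, 1, 5, 4, 2]

B: 2·3+1·0+5·0 = 6 | 4·0+2·3 = 6
Q: 2·7+1·4+5·2 = 28 | 4·6+2·2 = 28
T: 2·4+1·6+5·2 = 24 | 4·5+2·2 = 24
J: 2·3+1·0+5·6 = 36 | 4·8+2·2 = 36
gcd(2,1,5,4,2) = 1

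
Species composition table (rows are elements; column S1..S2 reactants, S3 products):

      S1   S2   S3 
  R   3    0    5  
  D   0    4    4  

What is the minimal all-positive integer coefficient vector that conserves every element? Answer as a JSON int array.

Coefficients: [5, 3, 3]

R: 5·3+3·0 = 15 | 3·5 = 15
D: 5·0+3·4 = 12 | 3·4 = 12
gcd(5,3,3) = 1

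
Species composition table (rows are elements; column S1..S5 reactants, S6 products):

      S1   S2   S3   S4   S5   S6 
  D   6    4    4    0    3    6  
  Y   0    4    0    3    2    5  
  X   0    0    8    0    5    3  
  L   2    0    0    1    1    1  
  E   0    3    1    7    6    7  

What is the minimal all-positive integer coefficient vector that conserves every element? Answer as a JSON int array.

Coefficients: [1, 5, 1, 2, 2, 6]

D: 1·6+5·4+1·4+2·0+2·3 = 36 | 6·6 = 36
Y: 1·0+5·4+1·0+2·3+2·2 = 30 | 6·5 = 30
X: 1·0+5·0+1·8+2·0+2·5 = 18 | 6·3 = 18
L: 1·2+5·0+1·0+2·1+2·1 = 6 | 6·1 = 6
E: 1·0+5·3+1·1+2·7+2·6 = 42 | 6·7 = 42
gcd(1,5,1,2,2,6) = 1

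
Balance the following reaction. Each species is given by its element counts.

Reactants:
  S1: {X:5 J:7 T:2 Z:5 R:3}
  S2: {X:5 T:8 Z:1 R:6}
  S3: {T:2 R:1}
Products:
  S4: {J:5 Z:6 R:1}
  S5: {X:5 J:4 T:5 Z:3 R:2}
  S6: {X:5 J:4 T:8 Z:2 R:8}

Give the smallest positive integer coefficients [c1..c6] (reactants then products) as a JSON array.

X: 3·5+1·5+6·0 = 20 | 1·0+2·5+2·5 = 20
J: 3·7+1·0+6·0 = 21 | 1·5+2·4+2·4 = 21
T: 3·2+1·8+6·2 = 26 | 1·0+2·5+2·8 = 26
Z: 3·5+1·1+6·0 = 16 | 1·6+2·3+2·2 = 16
R: 3·3+1·6+6·1 = 21 | 1·1+2·2+2·8 = 21
gcd(3,1,6,1,2,2) = 1

Coefficients: [3, 1, 6, 1, 2, 2]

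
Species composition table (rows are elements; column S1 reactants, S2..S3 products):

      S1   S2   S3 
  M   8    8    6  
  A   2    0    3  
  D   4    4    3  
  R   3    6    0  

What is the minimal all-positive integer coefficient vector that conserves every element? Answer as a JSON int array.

Coefficients: [6, 3, 4]

M: 6·8 = 48 | 3·8+4·6 = 48
A: 6·2 = 12 | 3·0+4·3 = 12
D: 6·4 = 24 | 3·4+4·3 = 24
R: 6·3 = 18 | 3·6+4·0 = 18
gcd(6,3,4) = 1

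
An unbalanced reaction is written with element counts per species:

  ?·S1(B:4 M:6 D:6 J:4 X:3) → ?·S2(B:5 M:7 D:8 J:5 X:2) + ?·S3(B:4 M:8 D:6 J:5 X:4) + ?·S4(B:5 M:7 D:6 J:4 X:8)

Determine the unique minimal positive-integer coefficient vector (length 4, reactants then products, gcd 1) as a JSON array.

B: 6·4 = 24 | 3·5+1·4+1·5 = 24
M: 6·6 = 36 | 3·7+1·8+1·7 = 36
D: 6·6 = 36 | 3·8+1·6+1·6 = 36
J: 6·4 = 24 | 3·5+1·5+1·4 = 24
X: 6·3 = 18 | 3·2+1·4+1·8 = 18
gcd(6,3,1,1) = 1

Coefficients: [6, 3, 1, 1]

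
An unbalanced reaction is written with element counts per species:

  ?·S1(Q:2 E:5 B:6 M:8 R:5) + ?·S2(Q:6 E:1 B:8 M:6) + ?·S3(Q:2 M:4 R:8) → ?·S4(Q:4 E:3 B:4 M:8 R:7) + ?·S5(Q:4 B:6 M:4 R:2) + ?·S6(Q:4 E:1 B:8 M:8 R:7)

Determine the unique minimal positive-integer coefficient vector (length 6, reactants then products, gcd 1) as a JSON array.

Q: 3·2+4·6+5·2 = 40 | 6·4+3·4+1·4 = 40
E: 3·5+4·1+5·0 = 19 | 6·3+3·0+1·1 = 19
B: 3·6+4·8+5·0 = 50 | 6·4+3·6+1·8 = 50
M: 3·8+4·6+5·4 = 68 | 6·8+3·4+1·8 = 68
R: 3·5+4·0+5·8 = 55 | 6·7+3·2+1·7 = 55
gcd(3,4,5,6,3,1) = 1

Coefficients: [3, 4, 5, 6, 3, 1]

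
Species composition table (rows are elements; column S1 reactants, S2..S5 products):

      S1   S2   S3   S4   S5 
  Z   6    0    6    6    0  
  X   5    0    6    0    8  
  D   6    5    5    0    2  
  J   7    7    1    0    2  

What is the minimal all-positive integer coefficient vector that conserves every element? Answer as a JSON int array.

Z: 6·6 = 36 | 5·0+1·6+5·6+3·0 = 36
X: 6·5 = 30 | 5·0+1·6+5·0+3·8 = 30
D: 6·6 = 36 | 5·5+1·5+5·0+3·2 = 36
J: 6·7 = 42 | 5·7+1·1+5·0+3·2 = 42
gcd(6,5,1,5,3) = 1

Coefficients: [6, 5, 1, 5, 3]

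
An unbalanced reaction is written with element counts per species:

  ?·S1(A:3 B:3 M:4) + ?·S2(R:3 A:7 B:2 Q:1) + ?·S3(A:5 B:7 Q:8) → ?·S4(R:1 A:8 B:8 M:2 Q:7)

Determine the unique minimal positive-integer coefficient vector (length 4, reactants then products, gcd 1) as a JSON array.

R: 3·0+2·3+5·0 = 6 | 6·1 = 6
A: 3·3+2·7+5·5 = 48 | 6·8 = 48
B: 3·3+2·2+5·7 = 48 | 6·8 = 48
M: 3·4+2·0+5·0 = 12 | 6·2 = 12
Q: 3·0+2·1+5·8 = 42 | 6·7 = 42
gcd(3,2,5,6) = 1

Coefficients: [3, 2, 5, 6]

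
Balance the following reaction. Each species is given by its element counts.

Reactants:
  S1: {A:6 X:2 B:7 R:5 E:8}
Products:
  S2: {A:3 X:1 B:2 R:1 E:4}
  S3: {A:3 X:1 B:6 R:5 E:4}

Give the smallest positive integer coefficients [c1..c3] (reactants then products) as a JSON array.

Coefficients: [4, 5, 3]

A: 4·6 = 24 | 5·3+3·3 = 24
X: 4·2 = 8 | 5·1+3·1 = 8
B: 4·7 = 28 | 5·2+3·6 = 28
R: 4·5 = 20 | 5·1+3·5 = 20
E: 4·8 = 32 | 5·4+3·4 = 32
gcd(4,5,3) = 1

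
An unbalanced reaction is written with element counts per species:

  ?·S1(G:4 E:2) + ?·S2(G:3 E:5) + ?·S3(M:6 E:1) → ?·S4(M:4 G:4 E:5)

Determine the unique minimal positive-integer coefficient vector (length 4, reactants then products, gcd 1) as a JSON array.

M: 3·0+4·0+4·6 = 24 | 6·4 = 24
G: 3·4+4·3+4·0 = 24 | 6·4 = 24
E: 3·2+4·5+4·1 = 30 | 6·5 = 30
gcd(3,4,4,6) = 1

Coefficients: [3, 4, 4, 6]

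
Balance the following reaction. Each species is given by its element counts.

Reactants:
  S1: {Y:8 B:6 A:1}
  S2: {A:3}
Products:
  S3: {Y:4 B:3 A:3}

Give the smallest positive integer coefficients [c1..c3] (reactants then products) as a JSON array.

Coefficients: [3, 5, 6]

Y: 3·8+5·0 = 24 | 6·4 = 24
B: 3·6+5·0 = 18 | 6·3 = 18
A: 3·1+5·3 = 18 | 6·3 = 18
gcd(3,5,6) = 1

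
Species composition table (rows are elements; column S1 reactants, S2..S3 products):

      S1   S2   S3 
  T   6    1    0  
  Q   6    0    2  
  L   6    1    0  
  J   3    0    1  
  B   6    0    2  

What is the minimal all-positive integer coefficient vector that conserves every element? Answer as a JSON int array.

T: 1·6 = 6 | 6·1+3·0 = 6
Q: 1·6 = 6 | 6·0+3·2 = 6
L: 1·6 = 6 | 6·1+3·0 = 6
J: 1·3 = 3 | 6·0+3·1 = 3
B: 1·6 = 6 | 6·0+3·2 = 6
gcd(1,6,3) = 1

Coefficients: [1, 6, 3]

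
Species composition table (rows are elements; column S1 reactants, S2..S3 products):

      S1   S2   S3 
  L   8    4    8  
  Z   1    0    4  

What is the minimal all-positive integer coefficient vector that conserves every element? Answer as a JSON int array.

Coefficients: [4, 6, 1]

L: 4·8 = 32 | 6·4+1·8 = 32
Z: 4·1 = 4 | 6·0+1·4 = 4
gcd(4,6,1) = 1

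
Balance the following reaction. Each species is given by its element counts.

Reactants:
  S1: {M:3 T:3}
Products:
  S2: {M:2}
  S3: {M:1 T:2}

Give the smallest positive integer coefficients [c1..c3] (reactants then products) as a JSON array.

M: 4·3 = 12 | 3·2+6·1 = 12
T: 4·3 = 12 | 3·0+6·2 = 12
gcd(4,3,6) = 1

Coefficients: [4, 3, 6]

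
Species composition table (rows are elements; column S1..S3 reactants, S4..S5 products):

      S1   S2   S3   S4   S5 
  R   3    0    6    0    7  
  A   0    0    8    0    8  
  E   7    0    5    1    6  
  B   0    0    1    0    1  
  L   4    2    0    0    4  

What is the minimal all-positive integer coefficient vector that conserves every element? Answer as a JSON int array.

Coefficients: [1, 4, 3, 4, 3]

R: 1·3+4·0+3·6 = 21 | 4·0+3·7 = 21
A: 1·0+4·0+3·8 = 24 | 4·0+3·8 = 24
E: 1·7+4·0+3·5 = 22 | 4·1+3·6 = 22
B: 1·0+4·0+3·1 = 3 | 4·0+3·1 = 3
L: 1·4+4·2+3·0 = 12 | 4·0+3·4 = 12
gcd(1,4,3,4,3) = 1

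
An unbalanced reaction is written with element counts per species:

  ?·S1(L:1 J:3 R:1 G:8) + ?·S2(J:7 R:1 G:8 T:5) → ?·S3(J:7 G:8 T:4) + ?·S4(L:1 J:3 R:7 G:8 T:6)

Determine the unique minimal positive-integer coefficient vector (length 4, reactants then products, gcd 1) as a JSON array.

L: 1·1+6·0 = 1 | 6·0+1·1 = 1
J: 1·3+6·7 = 45 | 6·7+1·3 = 45
R: 1·1+6·1 = 7 | 6·0+1·7 = 7
G: 1·8+6·8 = 56 | 6·8+1·8 = 56
T: 1·0+6·5 = 30 | 6·4+1·6 = 30
gcd(1,6,6,1) = 1

Coefficients: [1, 6, 6, 1]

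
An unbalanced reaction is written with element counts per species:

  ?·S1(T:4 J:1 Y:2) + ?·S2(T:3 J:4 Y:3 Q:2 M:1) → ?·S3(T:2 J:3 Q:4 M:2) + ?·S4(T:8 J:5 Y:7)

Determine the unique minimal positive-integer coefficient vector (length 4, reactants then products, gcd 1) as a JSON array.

Coefficients: [5, 6, 3, 4]

T: 5·4+6·3 = 38 | 3·2+4·8 = 38
J: 5·1+6·4 = 29 | 3·3+4·5 = 29
Y: 5·2+6·3 = 28 | 3·0+4·7 = 28
Q: 5·0+6·2 = 12 | 3·4+4·0 = 12
M: 5·0+6·1 = 6 | 3·2+4·0 = 6
gcd(5,6,3,4) = 1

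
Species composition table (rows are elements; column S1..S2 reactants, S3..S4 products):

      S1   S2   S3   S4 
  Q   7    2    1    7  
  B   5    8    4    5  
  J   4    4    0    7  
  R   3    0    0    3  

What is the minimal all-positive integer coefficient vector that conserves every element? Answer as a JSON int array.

Q: 4·7+3·2 = 34 | 6·1+4·7 = 34
B: 4·5+3·8 = 44 | 6·4+4·5 = 44
J: 4·4+3·4 = 28 | 6·0+4·7 = 28
R: 4·3+3·0 = 12 | 6·0+4·3 = 12
gcd(4,3,6,4) = 1

Coefficients: [4, 3, 6, 4]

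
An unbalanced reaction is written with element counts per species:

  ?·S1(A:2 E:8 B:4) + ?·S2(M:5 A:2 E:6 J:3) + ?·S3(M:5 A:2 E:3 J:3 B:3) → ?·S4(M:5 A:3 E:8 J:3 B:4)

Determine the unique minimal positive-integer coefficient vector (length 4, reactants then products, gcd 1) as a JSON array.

Coefficients: [3, 2, 4, 6]

M: 3·0+2·5+4·5 = 30 | 6·5 = 30
A: 3·2+2·2+4·2 = 18 | 6·3 = 18
E: 3·8+2·6+4·3 = 48 | 6·8 = 48
J: 3·0+2·3+4·3 = 18 | 6·3 = 18
B: 3·4+2·0+4·3 = 24 | 6·4 = 24
gcd(3,2,4,6) = 1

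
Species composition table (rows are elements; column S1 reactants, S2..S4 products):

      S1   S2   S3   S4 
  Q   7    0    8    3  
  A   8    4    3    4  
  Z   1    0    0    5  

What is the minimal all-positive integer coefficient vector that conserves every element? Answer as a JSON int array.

Q: 5·7 = 35 | 6·0+4·8+1·3 = 35
A: 5·8 = 40 | 6·4+4·3+1·4 = 40
Z: 5·1 = 5 | 6·0+4·0+1·5 = 5
gcd(5,6,4,1) = 1

Coefficients: [5, 6, 4, 1]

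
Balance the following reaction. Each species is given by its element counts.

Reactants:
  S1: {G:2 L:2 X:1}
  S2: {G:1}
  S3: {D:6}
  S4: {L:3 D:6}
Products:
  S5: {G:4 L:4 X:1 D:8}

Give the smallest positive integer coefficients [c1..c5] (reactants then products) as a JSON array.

Coefficients: [3, 6, 2, 2, 3]

G: 3·2+6·1+2·0+2·0 = 12 | 3·4 = 12
L: 3·2+6·0+2·0+2·3 = 12 | 3·4 = 12
X: 3·1+6·0+2·0+2·0 = 3 | 3·1 = 3
D: 3·0+6·0+2·6+2·6 = 24 | 3·8 = 24
gcd(3,6,2,2,3) = 1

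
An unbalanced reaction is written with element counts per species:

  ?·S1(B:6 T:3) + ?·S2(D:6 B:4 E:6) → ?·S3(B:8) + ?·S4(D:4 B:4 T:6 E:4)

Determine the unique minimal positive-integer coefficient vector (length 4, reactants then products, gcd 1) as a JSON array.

Coefficients: [6, 2, 4, 3]

D: 6·0+2·6 = 12 | 4·0+3·4 = 12
B: 6·6+2·4 = 44 | 4·8+3·4 = 44
T: 6·3+2·0 = 18 | 4·0+3·6 = 18
E: 6·0+2·6 = 12 | 4·0+3·4 = 12
gcd(6,2,4,3) = 1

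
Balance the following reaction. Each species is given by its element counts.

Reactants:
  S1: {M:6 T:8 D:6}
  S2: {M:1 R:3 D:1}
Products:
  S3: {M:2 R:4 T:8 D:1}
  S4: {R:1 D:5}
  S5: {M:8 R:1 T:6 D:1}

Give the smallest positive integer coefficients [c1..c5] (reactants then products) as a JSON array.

Coefficients: [5, 6, 2, 6, 4]

M: 5·6+6·1 = 36 | 2·2+6·0+4·8 = 36
R: 5·0+6·3 = 18 | 2·4+6·1+4·1 = 18
T: 5·8+6·0 = 40 | 2·8+6·0+4·6 = 40
D: 5·6+6·1 = 36 | 2·1+6·5+4·1 = 36
gcd(5,6,2,6,4) = 1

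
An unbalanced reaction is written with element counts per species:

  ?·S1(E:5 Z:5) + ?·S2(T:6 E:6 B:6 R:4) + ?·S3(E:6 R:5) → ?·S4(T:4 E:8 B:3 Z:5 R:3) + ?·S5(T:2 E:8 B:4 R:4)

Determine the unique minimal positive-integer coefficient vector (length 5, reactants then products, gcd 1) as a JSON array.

T: 6·0+5·6+2·0 = 30 | 6·4+3·2 = 30
E: 6·5+5·6+2·6 = 72 | 6·8+3·8 = 72
B: 6·0+5·6+2·0 = 30 | 6·3+3·4 = 30
Z: 6·5+5·0+2·0 = 30 | 6·5+3·0 = 30
R: 6·0+5·4+2·5 = 30 | 6·3+3·4 = 30
gcd(6,5,2,6,3) = 1

Coefficients: [6, 5, 2, 6, 3]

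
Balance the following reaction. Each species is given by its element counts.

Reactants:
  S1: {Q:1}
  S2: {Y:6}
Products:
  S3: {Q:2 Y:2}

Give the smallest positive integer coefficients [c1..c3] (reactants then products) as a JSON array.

Coefficients: [6, 1, 3]

Q: 6·1+1·0 = 6 | 3·2 = 6
Y: 6·0+1·6 = 6 | 3·2 = 6
gcd(6,1,3) = 1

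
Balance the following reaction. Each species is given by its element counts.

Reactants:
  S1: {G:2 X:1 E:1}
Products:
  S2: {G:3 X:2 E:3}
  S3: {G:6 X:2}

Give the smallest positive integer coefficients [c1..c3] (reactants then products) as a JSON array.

Coefficients: [6, 2, 1]

G: 6·2 = 12 | 2·3+1·6 = 12
X: 6·1 = 6 | 2·2+1·2 = 6
E: 6·1 = 6 | 2·3+1·0 = 6
gcd(6,2,1) = 1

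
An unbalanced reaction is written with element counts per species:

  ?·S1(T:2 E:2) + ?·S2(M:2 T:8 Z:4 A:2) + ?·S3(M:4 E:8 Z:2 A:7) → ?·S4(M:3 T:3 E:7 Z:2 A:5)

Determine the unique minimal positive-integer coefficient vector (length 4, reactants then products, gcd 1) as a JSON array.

M: 5·0+1·2+4·4 = 18 | 6·3 = 18
T: 5·2+1·8+4·0 = 18 | 6·3 = 18
E: 5·2+1·0+4·8 = 42 | 6·7 = 42
Z: 5·0+1·4+4·2 = 12 | 6·2 = 12
A: 5·0+1·2+4·7 = 30 | 6·5 = 30
gcd(5,1,4,6) = 1

Coefficients: [5, 1, 4, 6]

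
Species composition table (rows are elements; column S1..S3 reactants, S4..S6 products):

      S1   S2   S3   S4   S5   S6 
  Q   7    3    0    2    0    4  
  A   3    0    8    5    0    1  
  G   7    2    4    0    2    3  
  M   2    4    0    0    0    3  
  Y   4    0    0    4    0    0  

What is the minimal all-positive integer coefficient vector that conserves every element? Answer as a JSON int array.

Q: 2·7+2·3+1·0 = 20 | 2·2+5·0+4·4 = 20
A: 2·3+2·0+1·8 = 14 | 2·5+5·0+4·1 = 14
G: 2·7+2·2+1·4 = 22 | 2·0+5·2+4·3 = 22
M: 2·2+2·4+1·0 = 12 | 2·0+5·0+4·3 = 12
Y: 2·4+2·0+1·0 = 8 | 2·4+5·0+4·0 = 8
gcd(2,2,1,2,5,4) = 1

Coefficients: [2, 2, 1, 2, 5, 4]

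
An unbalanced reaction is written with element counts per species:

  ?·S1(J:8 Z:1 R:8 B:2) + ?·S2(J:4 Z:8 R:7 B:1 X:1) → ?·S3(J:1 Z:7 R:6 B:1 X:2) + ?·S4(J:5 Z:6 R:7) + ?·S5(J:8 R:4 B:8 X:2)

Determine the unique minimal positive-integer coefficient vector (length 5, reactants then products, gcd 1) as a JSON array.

J: 2·8+6·4 = 40 | 2·1+6·5+1·8 = 40
Z: 2·1+6·8 = 50 | 2·7+6·6+1·0 = 50
R: 2·8+6·7 = 58 | 2·6+6·7+1·4 = 58
B: 2·2+6·1 = 10 | 2·1+6·0+1·8 = 10
X: 2·0+6·1 = 6 | 2·2+6·0+1·2 = 6
gcd(2,6,2,6,1) = 1

Coefficients: [2, 6, 2, 6, 1]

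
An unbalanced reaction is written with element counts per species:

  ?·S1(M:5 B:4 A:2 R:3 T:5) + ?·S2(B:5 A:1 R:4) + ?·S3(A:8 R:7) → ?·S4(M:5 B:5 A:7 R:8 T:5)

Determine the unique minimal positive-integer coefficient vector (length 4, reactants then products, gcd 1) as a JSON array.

Coefficients: [5, 1, 3, 5]

M: 5·5+1·0+3·0 = 25 | 5·5 = 25
B: 5·4+1·5+3·0 = 25 | 5·5 = 25
A: 5·2+1·1+3·8 = 35 | 5·7 = 35
R: 5·3+1·4+3·7 = 40 | 5·8 = 40
T: 5·5+1·0+3·0 = 25 | 5·5 = 25
gcd(5,1,3,5) = 1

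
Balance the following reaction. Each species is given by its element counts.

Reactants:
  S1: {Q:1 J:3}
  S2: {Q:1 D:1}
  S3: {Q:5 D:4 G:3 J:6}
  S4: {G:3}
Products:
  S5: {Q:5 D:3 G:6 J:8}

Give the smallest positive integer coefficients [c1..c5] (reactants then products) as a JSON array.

Q: 4·1+1·1+2·5+4·0 = 15 | 3·5 = 15
D: 4·0+1·1+2·4+4·0 = 9 | 3·3 = 9
G: 4·0+1·0+2·3+4·3 = 18 | 3·6 = 18
J: 4·3+1·0+2·6+4·0 = 24 | 3·8 = 24
gcd(4,1,2,4,3) = 1

Coefficients: [4, 1, 2, 4, 3]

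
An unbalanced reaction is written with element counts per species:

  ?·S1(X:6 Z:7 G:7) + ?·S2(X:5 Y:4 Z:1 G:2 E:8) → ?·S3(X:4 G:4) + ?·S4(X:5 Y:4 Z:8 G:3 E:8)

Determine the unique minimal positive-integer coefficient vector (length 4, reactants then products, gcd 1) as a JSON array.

X: 2·6+2·5 = 22 | 3·4+2·5 = 22
Y: 2·0+2·4 = 8 | 3·0+2·4 = 8
Z: 2·7+2·1 = 16 | 3·0+2·8 = 16
G: 2·7+2·2 = 18 | 3·4+2·3 = 18
E: 2·0+2·8 = 16 | 3·0+2·8 = 16
gcd(2,2,3,2) = 1

Coefficients: [2, 2, 3, 2]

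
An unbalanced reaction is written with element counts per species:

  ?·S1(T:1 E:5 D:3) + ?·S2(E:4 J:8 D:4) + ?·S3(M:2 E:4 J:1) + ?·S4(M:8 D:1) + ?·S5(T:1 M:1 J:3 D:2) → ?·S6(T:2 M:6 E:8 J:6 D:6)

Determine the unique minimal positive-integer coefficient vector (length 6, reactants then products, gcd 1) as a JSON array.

T: 4·1+1·0+4·0+2·0+6·1 = 10 | 5·2 = 10
M: 4·0+1·0+4·2+2·8+6·1 = 30 | 5·6 = 30
E: 4·5+1·4+4·4+2·0+6·0 = 40 | 5·8 = 40
J: 4·0+1·8+4·1+2·0+6·3 = 30 | 5·6 = 30
D: 4·3+1·4+4·0+2·1+6·2 = 30 | 5·6 = 30
gcd(4,1,4,2,6,5) = 1

Coefficients: [4, 1, 4, 2, 6, 5]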